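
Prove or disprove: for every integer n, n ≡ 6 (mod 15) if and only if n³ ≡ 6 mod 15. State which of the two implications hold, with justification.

Both directions hold.

(←) Suppose n³ ≡ 6 (mod 15). The only residue r in {0, …, 14} with r³ ≡ 6 (mod 15) is r = 6, so n ≡ 6 (mod 15).

(→) Suppose n ≡ 6 (mod 15). Write n = 15j + 6. Then (15j + 6)³ = 3375j³ + 4050j² + 1620j + 216 = 15(225j³ + 270j² + 108j + 14) + 6, so n³ ≡ 6 (mod 15).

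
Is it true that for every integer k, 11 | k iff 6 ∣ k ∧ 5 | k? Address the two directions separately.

Forward direction. This fails: take k = 11. Certainly 11 ∣ 11, but 6 ∤ 11.

Converse. This fails: take k = 30. Both 6 ∣ 30 and 5 ∣ 30, yet 30 is not a multiple of 11 (since 30 = 2·11 + 8), so 11 ∤ 30.

(⇒) fails and (⇐) fails.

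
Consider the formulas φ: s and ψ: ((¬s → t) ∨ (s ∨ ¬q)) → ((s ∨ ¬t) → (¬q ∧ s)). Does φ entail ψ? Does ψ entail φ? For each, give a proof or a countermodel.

(⇒) fails and (⇐) fails.

(→) This fails. Under t = F, q = T, s = T, the left side is true but the right side is false.

(←) This fails. Under t = T, q = F, s = F, the left side is false but the right side is true.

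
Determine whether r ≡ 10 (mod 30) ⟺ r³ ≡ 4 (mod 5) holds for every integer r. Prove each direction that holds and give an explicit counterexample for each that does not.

(→) This fails: take r = 10. Then 10 ≡ 10 (mod 30), but 10³ = 1000 ≡ 0 (mod 5), not 4.

(←) This fails: take r = 4. Then 4³ = 64 ≡ 4 (mod 5), yet 4 ≡ 4 (mod 30), not 10.

Both directions fail.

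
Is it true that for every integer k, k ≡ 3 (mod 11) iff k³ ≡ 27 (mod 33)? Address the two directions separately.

The forward direction fails; the converse holds.

[⇒] This fails: take k = 14. Then 14 ≡ 3 (mod 11), but 14³ = 2744 ≡ 5 (mod 33), not 27.

[⇐] Conversely, the residues r modulo 33 with r³ ≡ 27 (mod 33) are exactly {3}, and each is ≡ 3 (mod 11).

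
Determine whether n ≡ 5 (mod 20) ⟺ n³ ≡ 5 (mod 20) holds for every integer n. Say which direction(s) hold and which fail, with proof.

The biconditional holds.

[⇒] Suppose n ≡ 5 (mod 20). Write n = 20j + 5. Then (20j + 5)³ = 8000j³ + 6000j² + 1500j + 125 = 20(400j³ + 300j² + 75j + 6) + 5, so n³ ≡ 5 (mod 20).

[⇐] Conversely, suppose n³ ≡ 5 (mod 20). The only residue r in {0, …, 19} with r³ ≡ 5 (mod 20) is r = 5, so n ≡ 5 (mod 20).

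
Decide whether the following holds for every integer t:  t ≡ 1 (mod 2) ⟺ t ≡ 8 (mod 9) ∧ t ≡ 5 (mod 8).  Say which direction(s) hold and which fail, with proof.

Forward direction. This fails: t = 1 gives 1 ≡ 1 (mod 2) but 1 ≡ 1 (mod 9), so the conjunction on the right does not hold.

Converse. If t ≡ 8 (mod 9) and t ≡ 5 (mod 8), then by the Chinese remainder theorem t ≡ 53 (mod 72). Since 53 ≡ 1 (mod 2) and 2 ∣ 72, we get t ≡ 1 (mod 2).

The forward direction fails; the converse holds.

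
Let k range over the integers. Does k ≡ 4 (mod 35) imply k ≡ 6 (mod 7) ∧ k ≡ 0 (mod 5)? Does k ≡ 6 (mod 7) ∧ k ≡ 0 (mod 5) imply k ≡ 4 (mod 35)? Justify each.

(→) This fails: k = 4 gives 4 ≡ 4 (mod 35) but 4 ≡ 4 (mod 7), so the conjunction on the right does not hold.

(←) This fails: k = 20 satisfies both congruences on the right (20 ≡ 6 mod 7 and 20 ≡ 0 mod 5) yet 20 ≡ 20 (mod 35), not 4.

Both directions fail.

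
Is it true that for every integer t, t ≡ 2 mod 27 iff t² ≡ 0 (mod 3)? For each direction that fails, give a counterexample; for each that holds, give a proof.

Neither direction holds.

[⇒] This fails: take t = 2. Then 2 ≡ 2 (mod 27), but 2² = 4 ≡ 1 (mod 3), not 0.

[⇐] This fails: take t = 0. Then 0² = 0 ≡ 0 (mod 3), yet 0 ≡ 0 (mod 27), not 2.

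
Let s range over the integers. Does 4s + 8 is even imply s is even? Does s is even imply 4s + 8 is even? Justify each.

(⇐) Suppose s is even. Since 4 is even, 4s is even for every s, so 4s + 8 has the same parity as 8, which is even. Hence 4s + 8 is even.

(⇒) This fails: take s = 3. Then 4s + 8 = 20, which is even, yet s = 3 is odd, not even.

The forward direction fails; the converse holds.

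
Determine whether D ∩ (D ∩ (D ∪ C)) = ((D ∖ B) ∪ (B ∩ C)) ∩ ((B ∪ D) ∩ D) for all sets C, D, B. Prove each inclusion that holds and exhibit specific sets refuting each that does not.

(⟹) This inclusion fails. Take C = ∅, D = {1}, B = {1}; then 1 ∈ D ∩ (D ∩ (D ∪ C)) but 1 ∉ ((D ∖ B) ∪ (B ∩ C)) ∩ ((B ∪ D) ∩ D).

(⟸) Let x ∈ ((D ∖ B) ∪ (B ∩ C)) ∩ ((B ∪ D) ∩ D). Then either x ∈ D and x ∉ C, B; or x ∈ C ∩ D and x ∉ B; or x ∈ C ∩ D ∩ B. In each case x ∈ D ∩ (D ∩ (D ∪ C)), so ((D ∖ B) ∪ (B ∩ C)) ∩ ((B ∪ D) ∩ D) ⊆ D ∩ (D ∩ (D ∪ C)).

Only the reverse inclusion holds.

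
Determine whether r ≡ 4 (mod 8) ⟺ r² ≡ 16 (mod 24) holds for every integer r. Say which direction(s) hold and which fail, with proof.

Both directions fail.

Forward direction. This fails: take r = 12. Then 12 ≡ 4 (mod 8), but 12² = 144 ≡ 0 (mod 24), not 16.

Converse. This fails: take r = 8. Then 8² = 64 ≡ 16 (mod 24), yet 8 ≡ 0 (mod 8), not 4.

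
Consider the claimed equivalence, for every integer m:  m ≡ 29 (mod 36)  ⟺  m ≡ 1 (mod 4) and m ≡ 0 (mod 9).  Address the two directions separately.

(→) This fails: m = 29 gives 29 ≡ 29 (mod 36) but 29 ≡ 2 (mod 9), so the conjunction on the right does not hold.

(←) This fails: m = 9 satisfies both congruences on the right (9 ≡ 1 mod 4 and 9 ≡ 0 mod 9) yet 9 ≡ 9 (mod 36), not 29.

Neither direction holds.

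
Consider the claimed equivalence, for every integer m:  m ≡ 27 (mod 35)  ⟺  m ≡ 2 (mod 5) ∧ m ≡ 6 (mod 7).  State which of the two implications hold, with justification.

Both directions hold.

(→) Suppose m ≡ 27 (mod 35); write m = 35j + 27. Since 5 ∣ 35, reducing mod 5 gives m ≡ 27 ≡ 2 (mod 5); since 7 ∣ 35, reducing mod 7 gives m ≡ 27 ≡ 6 (mod 7).

(←) Conversely, if m ≡ 2 (mod 5) and m ≡ 6 (mod 7), then by the Chinese remainder theorem m ≡ 27 (mod 35). This is exactly m ≡ 27 (mod 35).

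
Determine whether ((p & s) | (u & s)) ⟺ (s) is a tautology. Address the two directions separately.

[⇒] Assume the antecedent. If s is true, s reduces to true regardless of the other variables. If s is false, the antecedent cannot hold. Either way s holds.

[⇐] This fails. Under s = T, u = F, p = F, the left side is false but the right side is true.

Only the forward implication holds.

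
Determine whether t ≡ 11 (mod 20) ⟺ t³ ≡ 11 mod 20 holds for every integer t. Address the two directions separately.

[⇒] Suppose t ≡ 11 (mod 20). Write t = 20j + 11. Then (20j + 11)³ = 8000j³ + 13200j² + 7260j + 1331 = 20(400j³ + 660j² + 363j + 66) + 11, so t³ ≡ 11 (mod 20).

[⇐] Conversely, suppose t³ ≡ 11 (mod 20). The only residue r in {0, …, 19} with r³ ≡ 11 (mod 20) is r = 11, so t ≡ 11 (mod 20).

The biconditional holds.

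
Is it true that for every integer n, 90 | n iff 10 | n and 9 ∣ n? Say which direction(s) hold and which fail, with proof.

Forward direction. If 90 ∣ n, write n = 90q. Since 90 = 9·10, n = 10·(9q), so 10 ∣ n; and since 90 = 10·9, n = 9·(10q), so 9 ∣ n.

Converse. Suppose 10 ∣ n and 9 ∣ n. Any common multiple of 10 and 9 is a multiple of their lcm; here gcd(10, 9) = 1, so lcm(10, 9) = 10·9 = 90, so 90 ∣ n.

Equivalent; both directions hold.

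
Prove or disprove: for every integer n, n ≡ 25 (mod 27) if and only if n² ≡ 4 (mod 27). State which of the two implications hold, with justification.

Only the forward implication holds.

Forward direction. Suppose n ≡ 25 (mod 27). Write n = 27j + 25. Then (27j + 25)² = 729j² + 1350j + 625 = 27(27j² + 50j + 23) + 4, so n² ≡ 4 (mod 27).

Converse. This fails: take n = 2. Then 2² = 4 ≡ 4 (mod 27), yet 2 ≡ 2 (mod 27), not 25.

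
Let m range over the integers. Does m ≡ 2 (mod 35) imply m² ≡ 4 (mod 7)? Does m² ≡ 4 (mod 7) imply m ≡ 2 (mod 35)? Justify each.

Only the forward direction holds.

(⇒) Suppose m ≡ 2 (mod 35). Then m² ≡ 2² = 4 (mod 35), and since 7 ∣ 35, also m² ≡ 4 (mod 7).

(⇐) This fails: take m = 5. Then 5² = 25 ≡ 4 (mod 7), yet 5 ≡ 5 (mod 35), not 2.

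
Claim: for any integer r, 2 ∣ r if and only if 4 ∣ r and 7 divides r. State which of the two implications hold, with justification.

(←) Suppose 4 ∣ r and 7 ∣ r. Any common multiple of 4 and 7 is a multiple of their lcm; here gcd(4, 7) = 1, so lcm(4, 7) = 4·7 = 28, so 28 ∣ r. Since 2 ∣ 28, it follows that 2 ∣ r.

(→) This fails: take r = 2. Certainly 2 ∣ 2, but 4 ∤ 2.

(⇒) fails; (⇐) holds.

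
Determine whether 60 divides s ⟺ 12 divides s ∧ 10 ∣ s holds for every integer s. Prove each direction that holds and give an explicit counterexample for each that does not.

Equivalent; both directions hold.

Forward direction. If 60 ∣ s, write s = 60q. Since 60 = 5·12, s = 12·(5q), so 12 ∣ s; and since 60 = 6·10, s = 10·(6q), so 10 ∣ s.

Converse. Suppose 12 ∣ s and 10 ∣ s. Any common multiple of 12 and 10 is a multiple of their lcm; here lcm(12, 10) = 12·10/gcd(12, 10) = 120/2 = 60, so 60 ∣ s.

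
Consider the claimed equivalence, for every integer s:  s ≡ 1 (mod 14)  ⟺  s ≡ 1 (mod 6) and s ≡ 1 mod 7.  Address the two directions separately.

The forward direction fails; the converse holds.

(⟸) If s ≡ 1 (mod 6) and s ≡ 1 (mod 7), then by the Chinese remainder theorem s ≡ 1 (mod 42). Since 1 ≡ 1 (mod 14) and 14 ∣ 42, we get s ≡ 1 (mod 14).

(⟹) This fails: s = 29 gives 29 ≡ 1 (mod 14) but 29 ≡ 5 (mod 6), so the conjunction on the right does not hold.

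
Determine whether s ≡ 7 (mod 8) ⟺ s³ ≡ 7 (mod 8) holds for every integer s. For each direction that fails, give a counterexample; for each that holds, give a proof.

(⇒) Suppose s ≡ 7 (mod 8). Write s = 8j + 7. Then (8j + 7)³ = 512j³ + 1344j² + 1176j + 343 = 8(64j³ + 168j² + 147j + 42) + 7, so s³ ≡ 7 (mod 8).

(⇐) Conversely, suppose s³ ≡ 7 (mod 8). The only residue r in {0, …, 7} with r³ ≡ 7 (mod 8) is r = 7, so s ≡ 7 (mod 8).

Both directions hold; the statement is true.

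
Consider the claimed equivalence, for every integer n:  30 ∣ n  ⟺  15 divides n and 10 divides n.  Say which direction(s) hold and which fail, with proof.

[⇒] If 30 ∣ n, write n = 30q. Since 30 = 2·15, n = 15·(2q), so 15 ∣ n; and since 30 = 3·10, n = 10·(3q), so 10 ∣ n.

[⇐] Suppose 15 ∣ n and 10 ∣ n. Any common multiple of 15 and 10 is a multiple of their lcm; here lcm(15, 10) = 15·10/gcd(15, 10) = 150/5 = 30, so 30 ∣ n.

The biconditional holds.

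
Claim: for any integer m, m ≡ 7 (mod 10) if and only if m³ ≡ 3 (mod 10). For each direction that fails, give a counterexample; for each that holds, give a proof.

The biconditional holds.

(⇐) Suppose m³ ≡ 3 (mod 10). The only residue r in {0, …, 9} with r³ ≡ 3 (mod 10) is r = 7, so m ≡ 7 (mod 10).

(⇒) Suppose m ≡ 7 (mod 10). Write m = 10j + 7. Then (10j + 7)³ = 1000j³ + 2100j² + 1470j + 343 = 10(100j³ + 210j² + 147j + 34) + 3, so m³ ≡ 3 (mod 10).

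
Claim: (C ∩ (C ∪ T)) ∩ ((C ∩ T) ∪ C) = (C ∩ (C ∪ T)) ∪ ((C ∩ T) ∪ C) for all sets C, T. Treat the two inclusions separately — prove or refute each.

(⟹) Let x ∈ (C ∩ (C ∪ T)) ∩ ((C ∩ T) ∪ C). Then either x ∈ C and x ∉ T; or x ∈ C ∩ T. In each case x ∈ (C ∩ (C ∪ T)) ∪ ((C ∩ T) ∪ C), so (C ∩ (C ∪ T)) ∩ ((C ∩ T) ∪ C) ⊆ (C ∩ (C ∪ T)) ∪ ((C ∩ T) ∪ C).

(⟸) Let x ∈ (C ∩ (C ∪ T)) ∪ ((C ∩ T) ∪ C). Then either x ∈ C and x ∉ T; or x ∈ C ∩ T. In each case x ∈ (C ∩ (C ∪ T)) ∩ ((C ∩ T) ∪ C), so (C ∩ (C ∪ T)) ∪ ((C ∩ T) ∪ C) ⊆ (C ∩ (C ∪ T)) ∩ ((C ∩ T) ∪ C).

The two sets are equal.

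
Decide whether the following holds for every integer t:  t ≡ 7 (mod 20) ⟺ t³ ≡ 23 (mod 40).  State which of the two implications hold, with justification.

Not equivalent: only (⇐) holds.

(⇐) The residues r modulo 40 with r³ ≡ 23 (mod 40) are exactly {7}, and each is ≡ 7 (mod 20).

(⇒) This fails: take t = 27. Then 27 ≡ 7 (mod 20), but 27³ = 19683 ≡ 3 (mod 40), not 23.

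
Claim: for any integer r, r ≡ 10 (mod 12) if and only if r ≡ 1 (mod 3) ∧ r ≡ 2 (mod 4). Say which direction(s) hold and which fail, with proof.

(→) Suppose r ≡ 10 (mod 12); write r = 12j + 10. Since 3 ∣ 12, reducing mod 3 gives r ≡ 10 ≡ 1 (mod 3); since 4 ∣ 12, reducing mod 4 gives r ≡ 10 ≡ 2 (mod 4).

(←) Conversely, if r ≡ 1 (mod 3) and r ≡ 2 (mod 4), then by the Chinese remainder theorem r ≡ 10 (mod 12). This is exactly r ≡ 10 (mod 12).

Both directions hold.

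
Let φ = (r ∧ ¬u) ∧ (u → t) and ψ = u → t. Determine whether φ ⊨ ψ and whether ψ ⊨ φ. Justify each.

Converse. This fails. Under r = F, t = F, u = F, the left side is false but the right side is true.

Forward direction. Assume the antecedent. If r is true, the antecedent forces (r = T, t = F, u = F) or (r = T, t = T, u = F), and u → t holds there. If r is false, the antecedent cannot hold. Either way u → t holds.

Only the forward implication holds.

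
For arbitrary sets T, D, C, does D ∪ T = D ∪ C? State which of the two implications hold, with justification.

(⊆) fails and (⊇) fails.

(⊆) This inclusion fails. Take T = {1}, D = ∅, C = ∅; then 1 ∈ D ∪ T but 1 ∉ D ∪ C.

(⊇) This inclusion fails. Take T = ∅, D = ∅, C = {1}; then 1 ∈ D ∪ C but 1 ∉ D ∪ T.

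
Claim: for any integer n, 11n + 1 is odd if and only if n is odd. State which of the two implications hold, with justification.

(⇒) fails and (⇐) fails.

(⟹) This fails: n = 6 gives 11n + 1 = 67, which is odd, but 6 is even, not odd.

(⟸) This also fails: n = 7 is odd, but 11n + 1 = 78 is even, not odd.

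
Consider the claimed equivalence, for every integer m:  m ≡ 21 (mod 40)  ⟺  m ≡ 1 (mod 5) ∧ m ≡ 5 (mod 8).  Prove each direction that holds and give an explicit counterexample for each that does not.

Both directions hold; the statement is true.

(→) Suppose m ≡ 21 (mod 40); write m = 40j + 21. Since 5 ∣ 40, reducing mod 5 gives m ≡ 21 ≡ 1 (mod 5); since 8 ∣ 40, reducing mod 8 gives m ≡ 21 ≡ 5 (mod 8).

(←) Conversely, if m ≡ 1 (mod 5) and m ≡ 5 (mod 8), then by the Chinese remainder theorem m ≡ 21 (mod 40). This is exactly m ≡ 21 (mod 40).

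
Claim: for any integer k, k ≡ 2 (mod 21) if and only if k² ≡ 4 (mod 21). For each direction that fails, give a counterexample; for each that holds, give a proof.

(→) Suppose k ≡ 2 (mod 21). Write k = 21j + 2. Then (21j + 2)² = 441j² + 84j + 4 = 21(21j² + 4j) + 4, so k² ≡ 4 (mod 21).

(←) This fails: take k = 5. Then 5² = 25 ≡ 4 (mod 21), yet 5 ≡ 5 (mod 21), not 2.

The forward direction holds; the converse fails.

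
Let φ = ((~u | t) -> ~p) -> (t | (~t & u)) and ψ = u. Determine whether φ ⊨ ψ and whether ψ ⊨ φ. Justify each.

Forward direction. This fails. Under p = T, u = F, t = F, the left side is true but the right side is false.

Converse. Assume the antecedent. If p is true, the consequent reduces to true regardless of the other variables. If p is false, the antecedent forces (p = F, u = T, t = F) or (p = F, u = T, t = T), and the consequent holds there. Either way the consequent holds.

The forward direction fails; the converse holds.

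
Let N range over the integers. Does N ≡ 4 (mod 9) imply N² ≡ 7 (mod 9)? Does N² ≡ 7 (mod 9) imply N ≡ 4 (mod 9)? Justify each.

The forward direction holds; the converse fails.

Forward direction. Suppose N ≡ 4 (mod 9). Write N = 9j + 4. Then (9j + 4)² = 81j² + 72j + 16 = 9(9j² + 8j + 1) + 7, so N² ≡ 7 (mod 9).

Converse. This fails: take N = 5. Then 5² = 25 ≡ 7 (mod 9), yet 5 ≡ 5 (mod 9), not 4.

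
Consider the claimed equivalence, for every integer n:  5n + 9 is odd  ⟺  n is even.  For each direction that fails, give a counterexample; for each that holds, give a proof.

Converse. Suppose n is even; write n = 2j. Then 5n + 9 = 5·(2j) + 9 = 2·5j + 9, which is odd.

Forward direction. Suppose 5n + 9 is odd. Since 5 is odd, 5n and n have the same parity, so 5n + 9 ≡ n + 9 (mod 2). As 9 is odd, 5n + 9 is odd exactly when n is even. Thus n is even.

Both implications hold.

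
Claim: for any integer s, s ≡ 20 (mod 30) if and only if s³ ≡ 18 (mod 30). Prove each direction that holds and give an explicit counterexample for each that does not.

Neither direction holds.

Forward direction. This fails: take s = 20. Then 20 ≡ 20 (mod 30), but 20³ = 8000 ≡ 20 (mod 30), not 18.

Converse. This fails: take s = 12. Then 12³ = 1728 ≡ 18 (mod 30), yet 12 ≡ 12 (mod 30), not 20.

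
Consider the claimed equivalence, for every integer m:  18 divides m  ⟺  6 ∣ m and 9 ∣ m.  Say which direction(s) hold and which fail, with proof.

[⇒] If 18 ∣ m, write m = 18q. Since 18 = 3·6, m = 6·(3q), so 6 ∣ m; and since 18 = 2·9, m = 9·(2q), so 9 ∣ m.

[⇐] Suppose 6 ∣ m and 9 ∣ m. Any common multiple of 6 and 9 is a multiple of their lcm; here lcm(6, 9) = 6·9/gcd(6, 9) = 54/3 = 18, so 18 ∣ m.

Both implications hold.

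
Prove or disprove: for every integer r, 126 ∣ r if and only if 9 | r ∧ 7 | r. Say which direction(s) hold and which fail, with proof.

Not equivalent: only (⇒) holds.

(⟸) This fails: take r = 63. Both 9 ∣ 63 and 7 ∣ 63, yet 63 is not a multiple of 126 (since 63 = 0·126 + 63), so 126 ∤ 63.

(⟹) If 126 ∣ r, write r = 126q. Since 126 = 14·9, r = 9·(14q), so 9 ∣ r; and since 126 = 18·7, r = 7·(18q), so 7 ∣ r.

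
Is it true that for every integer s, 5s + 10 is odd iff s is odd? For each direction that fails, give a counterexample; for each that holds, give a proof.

Equivalent; both directions hold.

[⇒] Suppose 5s + 10 is odd. Since 5 is odd, 5s and s have the same parity, so 5s + 10 ≡ s + 10 (mod 2). As 10 is even, 5s + 10 is odd exactly when s is odd. Thus s is odd.

[⇐] Conversely, suppose s is odd; write s = 2j + 1. Then 5s + 10 = 5·(2j + 1) + 10 = 2·5j + 15, which is odd.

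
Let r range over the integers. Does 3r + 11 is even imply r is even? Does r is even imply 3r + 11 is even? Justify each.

(⇒) This fails: r = 1 gives 3r + 11 = 14, which is even, but 1 is odd, not even.

(⇐) This also fails: r = 2 is even, but 3r + 11 = 17 is odd, not even.

Neither implication holds.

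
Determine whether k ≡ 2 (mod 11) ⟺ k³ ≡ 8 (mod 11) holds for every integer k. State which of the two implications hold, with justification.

(⇐) Suppose k³ ≡ 8 (mod 11). The only residue r in {0, …, 10} with r³ ≡ 8 (mod 11) is r = 2, so k ≡ 2 (mod 11).

(⇒) Suppose k ≡ 2 (mod 11). Write k = 11j + 2. Then (11j + 2)³ = 1331j³ + 726j² + 132j + 8 = 11(121j³ + 66j² + 12j) + 8, so k³ ≡ 8 (mod 11).

Both directions hold.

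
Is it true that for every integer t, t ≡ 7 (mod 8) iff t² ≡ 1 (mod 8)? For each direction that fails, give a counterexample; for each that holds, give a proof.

(⇒) holds; (⇐) fails.

[⇒] Suppose t ≡ 7 (mod 8). Write t = 8j + 7. Then (8j + 7)² = 64j² + 112j + 49 = 8(8j² + 14j + 6) + 1, so t² ≡ 1 (mod 8).

[⇐] This fails: take t = 1. Then 1² = 1 ≡ 1 (mod 8), yet 1 ≡ 1 (mod 8), not 7.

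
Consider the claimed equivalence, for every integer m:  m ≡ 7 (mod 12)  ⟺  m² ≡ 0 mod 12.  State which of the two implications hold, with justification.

(→) This fails: take m = 7. Then 7 ≡ 7 (mod 12), but 7² = 49 ≡ 1 (mod 12), not 0.

(←) This fails: take m = 0. Then 0² = 0 ≡ 0 (mod 12), yet 0 ≡ 0 (mod 12), not 7.

(⇒) fails and (⇐) fails.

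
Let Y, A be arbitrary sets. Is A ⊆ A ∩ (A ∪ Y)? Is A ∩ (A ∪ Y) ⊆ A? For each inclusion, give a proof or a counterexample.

(⊇) Let x ∈ A ∩ (A ∪ Y). Then either x ∈ A and x ∉ Y; or x ∈ Y ∩ A. In each case x ∈ A, so A ∩ (A ∪ Y) ⊆ A.

(⊆) Let x ∈ A. Then either x ∈ A and x ∉ Y; or x ∈ Y ∩ A. In each case x ∈ A ∩ (A ∪ Y), so A ⊆ A ∩ (A ∪ Y).

Both inclusions hold.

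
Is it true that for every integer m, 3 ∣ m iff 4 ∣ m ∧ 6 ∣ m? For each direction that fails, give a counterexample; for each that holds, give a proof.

Not equivalent: only (⇐) holds.

[⇒] This fails: take m = 3. Certainly 3 ∣ 3, but 4 ∤ 3.

[⇐] Suppose 4 ∣ m and 6 ∣ m. Any common multiple of 4 and 6 is a multiple of their lcm; here lcm(4, 6) = 4·6/gcd(4, 6) = 24/2 = 12, so 12 ∣ m. Since 3 ∣ 12, it follows that 3 ∣ m.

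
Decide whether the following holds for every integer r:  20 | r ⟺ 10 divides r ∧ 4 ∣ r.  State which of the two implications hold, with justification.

(⟹) If 20 ∣ r, write r = 20q. Since 20 = 2·10, r = 10·(2q), so 10 ∣ r; and since 20 = 5·4, r = 4·(5q), so 4 ∣ r.

(⟸) Suppose 10 ∣ r and 4 ∣ r. Any common multiple of 10 and 4 is a multiple of their lcm; here lcm(10, 4) = 10·4/gcd(10, 4) = 40/2 = 20, so 20 ∣ r.

Both directions hold.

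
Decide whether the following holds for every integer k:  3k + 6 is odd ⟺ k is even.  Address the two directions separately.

Neither implication holds.

(⇒) This fails: k = 7 gives 3k + 6 = 27, which is odd, but 7 is odd, not even.

(⇐) This also fails: k = 4 is even, but 3k + 6 = 18 is even, not odd.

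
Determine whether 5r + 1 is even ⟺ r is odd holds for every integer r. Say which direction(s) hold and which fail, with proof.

(⇒) Suppose 5r + 1 is even. Since 5 is odd, 5r and r have the same parity, so 5r + 1 ≡ r + 1 (mod 2). As 1 is odd, 5r + 1 is even exactly when r is odd. Thus r is odd.

(⇐) Conversely, suppose r is odd; write r = 2j + 1. Then 5r + 1 = 5·(2j + 1) + 1 = 2·5j + 6, which is even.

Both directions hold.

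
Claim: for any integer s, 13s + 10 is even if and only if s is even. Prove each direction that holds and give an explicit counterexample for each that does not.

Both implications hold.

Forward direction. Suppose 13s + 10 is even. Since 13 is odd, 13s and s have the same parity, so 13s + 10 ≡ s + 10 (mod 2). As 10 is even, 13s + 10 is even exactly when s is even. Thus s is even.

Converse. Suppose s is even; write s = 2j. Then 13s + 10 = 13·(2j) + 10 = 2·13j + 10, which is even.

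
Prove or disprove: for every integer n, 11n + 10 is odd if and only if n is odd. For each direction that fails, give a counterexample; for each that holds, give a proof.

Both implications hold.

(←) Suppose n is odd; write n = 2j + 1. Then 11n + 10 = 11·(2j + 1) + 10 = 2·11j + 21, which is odd.

(→) Suppose 11n + 10 is odd. Since 11 is odd, 11n and n have the same parity, so 11n + 10 ≡ n + 10 (mod 2). As 10 is even, 11n + 10 is odd exactly when n is odd. Thus n is odd.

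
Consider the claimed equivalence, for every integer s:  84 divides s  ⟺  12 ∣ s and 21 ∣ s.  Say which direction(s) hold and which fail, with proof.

Equivalent; both directions hold.

(⟹) If 84 ∣ s, write s = 84q. Since 84 = 7·12, s = 12·(7q), so 12 ∣ s; and since 84 = 4·21, s = 21·(4q), so 21 ∣ s.

(⟸) Suppose 12 ∣ s and 21 ∣ s. Any common multiple of 12 and 21 is a multiple of their lcm; here lcm(12, 21) = 12·21/gcd(12, 21) = 252/3 = 84, so 84 ∣ s.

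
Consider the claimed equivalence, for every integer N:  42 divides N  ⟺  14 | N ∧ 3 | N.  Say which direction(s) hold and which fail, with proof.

(→) If 42 ∣ N, write N = 42q. Since 42 = 3·14, N = 14·(3q), so 14 ∣ N; and since 42 = 14·3, N = 3·(14q), so 3 ∣ N.

(←) Suppose 14 ∣ N and 3 ∣ N. Any common multiple of 14 and 3 is a multiple of their lcm; here gcd(14, 3) = 1, so lcm(14, 3) = 14·3 = 42, so 42 ∣ N.

Both directions hold; the statement is true.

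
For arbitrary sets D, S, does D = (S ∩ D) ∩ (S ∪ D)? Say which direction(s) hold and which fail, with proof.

Forward inclusion. This inclusion fails. Take D = {1}, S = ∅; then 1 ∈ D but 1 ∉ (S ∩ D) ∩ (S ∪ D).

Reverse inclusion. Let x ∈ (S ∩ D) ∩ (S ∪ D). Then x ∈ D ∩ S, from which x ∈ D.

(⊆) fails; (⊇) holds.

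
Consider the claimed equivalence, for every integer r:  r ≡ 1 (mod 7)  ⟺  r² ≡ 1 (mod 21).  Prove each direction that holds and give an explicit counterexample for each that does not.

Neither implication holds.

Forward direction. This fails: take r = 15. Then 15 ≡ 1 (mod 7), but 15² = 225 ≡ 15 (mod 21), not 1.

Converse. This fails: take r = 13. Then 13² = 169 ≡ 1 (mod 21), yet 13 ≡ 6 (mod 7), not 1.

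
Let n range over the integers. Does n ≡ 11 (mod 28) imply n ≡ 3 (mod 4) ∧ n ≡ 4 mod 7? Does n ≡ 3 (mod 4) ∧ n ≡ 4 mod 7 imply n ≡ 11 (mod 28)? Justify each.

Forward direction. Suppose n ≡ 11 (mod 28); write n = 28j + 11. Since 4 ∣ 28, reducing mod 4 gives n ≡ 11 ≡ 3 (mod 4); since 7 ∣ 28, reducing mod 7 gives n ≡ 11 ≡ 4 (mod 7).

Converse. If n ≡ 3 (mod 4) and n ≡ 4 (mod 7), then by the Chinese remainder theorem n ≡ 11 (mod 28). This is exactly n ≡ 11 (mod 28).

Both implications hold.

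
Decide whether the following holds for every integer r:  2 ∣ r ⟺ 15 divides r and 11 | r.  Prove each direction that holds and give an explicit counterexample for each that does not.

(⟹) This fails: take r = 2. Certainly 2 ∣ 2, but 15 ∤ 2.

(⟸) This fails: take r = 165. Both 15 ∣ 165 and 11 ∣ 165, yet 165 is not a multiple of 2 (since 165 = 82·2 + 1), so 2 ∤ 165.

Both directions fail.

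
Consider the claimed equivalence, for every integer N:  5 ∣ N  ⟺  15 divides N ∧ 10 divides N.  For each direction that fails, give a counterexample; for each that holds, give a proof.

The forward direction fails; the converse holds.

(←) Suppose 15 ∣ N and 10 ∣ N. Any common multiple of 15 and 10 is a multiple of their lcm; here lcm(15, 10) = 15·10/gcd(15, 10) = 150/5 = 30, so 30 ∣ N. Since 5 ∣ 30, it follows that 5 ∣ N.

(→) This fails: take N = 5. Certainly 5 ∣ 5, but 15 ∤ 5.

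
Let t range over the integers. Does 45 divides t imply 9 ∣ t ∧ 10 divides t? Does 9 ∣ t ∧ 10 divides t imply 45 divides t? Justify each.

Only the converse holds.

[⇒] This fails: take t = 45. Certainly 45 ∣ 45, but 10 ∤ 45.

[⇐] Suppose 9 ∣ t and 10 ∣ t. Any common multiple of 9 and 10 is a multiple of their lcm; here gcd(9, 10) = 1, so lcm(9, 10) = 9·10 = 90, so 90 ∣ t. Since 45 ∣ 90, it follows that 45 ∣ t.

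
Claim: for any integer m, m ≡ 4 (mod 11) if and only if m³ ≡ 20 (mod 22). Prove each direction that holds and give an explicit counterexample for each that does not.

Not equivalent: only (⇐) holds.

(←) The residues r modulo 22 with r³ ≡ 20 (mod 22) are exactly {4}, and each is ≡ 4 (mod 11).

(→) This fails: take m = 15. Then 15 ≡ 4 (mod 11), but 15³ = 3375 ≡ 9 (mod 22), not 20.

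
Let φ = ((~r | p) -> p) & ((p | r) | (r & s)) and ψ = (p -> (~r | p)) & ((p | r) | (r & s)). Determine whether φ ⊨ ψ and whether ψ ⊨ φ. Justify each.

Both directions hold.

(←) Assume the antecedent. If p is true, the consequent reduces to true regardless of the other variables. If p is false, the antecedent forces (p = F, s = F, r = T) or (p = F, s = T, r = T), and the consequent holds there. Either way the consequent holds.

(→) Assume the antecedent. If p is true, the consequent reduces to true regardless of the other variables. If p is false, the antecedent forces (p = F, s = F, r = T) or (p = F, s = T, r = T), and the consequent holds there. Either way the consequent holds.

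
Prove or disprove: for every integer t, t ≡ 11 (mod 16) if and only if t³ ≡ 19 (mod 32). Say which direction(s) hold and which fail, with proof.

Only the reverse direction holds.

(⟹) This fails: take t = 27. Then 27 ≡ 11 (mod 16), but 27³ = 19683 ≡ 3 (mod 32), not 19.

(⟸) Conversely, the residues r modulo 32 with r³ ≡ 19 (mod 32) are exactly {11}, and each is ≡ 11 (mod 16).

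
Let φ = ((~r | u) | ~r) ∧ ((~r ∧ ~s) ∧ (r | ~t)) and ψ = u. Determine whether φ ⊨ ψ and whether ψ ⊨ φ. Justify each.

[⇒] This fails. Under s = F, u = F, r = F, t = F, the left side is true but the right side is false.

[⇐] This fails. Under s = T, u = T, r = F, t = F, the left side is false but the right side is true.

(⇒) fails and (⇐) fails.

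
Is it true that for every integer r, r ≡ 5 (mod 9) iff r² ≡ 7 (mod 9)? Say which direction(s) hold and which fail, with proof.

(→) Suppose r ≡ 5 (mod 9). Write r = 9j + 5. Then (9j + 5)² = 81j² + 90j + 25 = 9(9j² + 10j + 2) + 7, so r² ≡ 7 (mod 9).

(←) This fails: take r = 4. Then 4² = 16 ≡ 7 (mod 9), yet 4 ≡ 4 (mod 9), not 5.

Only the forward implication holds.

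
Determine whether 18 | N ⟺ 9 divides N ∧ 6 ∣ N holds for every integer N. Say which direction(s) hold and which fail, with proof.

Both directions hold.

(⇐) Suppose 9 ∣ N and 6 ∣ N. Any common multiple of 9 and 6 is a multiple of their lcm; here lcm(9, 6) = 9·6/gcd(9, 6) = 54/3 = 18, so 18 ∣ N.

(⇒) If 18 ∣ N, write N = 18q. Since 18 = 2·9, N = 9·(2q), so 9 ∣ N; and since 18 = 3·6, N = 6·(3q), so 6 ∣ N.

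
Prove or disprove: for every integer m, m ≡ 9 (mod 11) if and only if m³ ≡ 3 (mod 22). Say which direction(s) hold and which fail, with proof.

Only the converse holds.

(⟸) The residues r modulo 22 with r³ ≡ 3 (mod 22) are exactly {9}, and each is ≡ 9 (mod 11).

(⟹) This fails: take m = 20. Then 20 ≡ 9 (mod 11), but 20³ = 8000 ≡ 14 (mod 22), not 3.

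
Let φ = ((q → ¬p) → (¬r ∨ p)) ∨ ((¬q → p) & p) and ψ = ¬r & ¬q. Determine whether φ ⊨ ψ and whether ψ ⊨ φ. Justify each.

(⇐) Assume the antecedent. If p is true, the consequent reduces to true regardless of the other variables. If p is false, the antecedent forces (p = F, r = F, q = F), and the consequent holds there. Either way the consequent holds.

(⇒) This fails. Under p = T, r = T, q = F, the left side is true but the right side is false.

Only the reverse direction holds.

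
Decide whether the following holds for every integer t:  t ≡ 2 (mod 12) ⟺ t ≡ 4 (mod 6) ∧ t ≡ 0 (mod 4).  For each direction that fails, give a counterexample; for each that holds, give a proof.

(⇒) fails and (⇐) fails.

(→) This fails: t = 2 gives 2 ≡ 2 (mod 12) but 2 ≡ 2 (mod 6), so the conjunction on the right does not hold.

(←) This fails: t = 4 satisfies both congruences on the right (4 ≡ 4 mod 6 and 4 ≡ 0 mod 4) yet 4 ≡ 4 (mod 12), not 2.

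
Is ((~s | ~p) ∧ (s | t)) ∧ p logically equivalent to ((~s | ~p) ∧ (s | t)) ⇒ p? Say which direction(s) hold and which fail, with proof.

The forward direction holds; the converse fails.

Converse. This fails. Under p = F, s = F, t = F, the left side is false but the right side is true.

Forward direction. Assume the antecedent. If p is true, ((~s | ~p) ∧ (s | t)) ⇒ p reduces to true regardless of the other variables. If p is false, the antecedent cannot hold. Either way ((~s | ~p) ∧ (s | t)) ⇒ p holds.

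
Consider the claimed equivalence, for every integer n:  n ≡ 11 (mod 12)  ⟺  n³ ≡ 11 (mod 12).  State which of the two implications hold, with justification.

[⇒] Suppose n ≡ 11 (mod 12). Write n = 12j + 11. Then (12j + 11)³ = 1728j³ + 4752j² + 4356j + 1331 = 12(144j³ + 396j² + 363j + 110) + 11, so n³ ≡ 11 (mod 12).

[⇐] For the converse, argue contrapositively. If n ≢ 11 (mod 12), then n is congruent to one of 0, 1, 2, 3, 4, 5, 6, 7, 8, 9, 10 modulo 12, and these give n³ ≡ 0, 1, 8, 3, 4, 5, 0, 7, 8, 9, 4 respectively — never 11.

Equivalent; both directions hold.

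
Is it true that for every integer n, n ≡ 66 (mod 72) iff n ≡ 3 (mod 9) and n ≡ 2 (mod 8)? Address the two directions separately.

Both directions hold; the statement is true.

(⟹) Suppose n ≡ 66 (mod 72); write n = 72j + 66. Since 9 ∣ 72, reducing mod 9 gives n ≡ 66 ≡ 3 (mod 9); since 8 ∣ 72, reducing mod 8 gives n ≡ 66 ≡ 2 (mod 8).

(⟸) Conversely, if n ≡ 3 (mod 9) and n ≡ 2 (mod 8), then by the Chinese remainder theorem n ≡ 66 (mod 72). This is exactly n ≡ 66 (mod 72).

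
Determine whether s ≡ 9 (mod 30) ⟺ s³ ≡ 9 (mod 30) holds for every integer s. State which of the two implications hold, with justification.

The biconditional holds.

Forward direction. Suppose s ≡ 9 (mod 30). Write s = 30j + 9. Then (30j + 9)³ = 27000j³ + 24300j² + 7290j + 729 = 30(900j³ + 810j² + 243j + 24) + 9, so s³ ≡ 9 (mod 30).

Converse. Suppose s³ ≡ 9 (mod 30). The only residue r in {0, …, 29} with r³ ≡ 9 (mod 30) is r = 9, so s ≡ 9 (mod 30).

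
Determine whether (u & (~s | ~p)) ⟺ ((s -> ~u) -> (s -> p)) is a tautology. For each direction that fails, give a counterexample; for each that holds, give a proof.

The forward direction holds; the converse fails.

Forward direction. Assume the antecedent. If s is true, the antecedent forces (s = T, u = T, p = F), and (s -> ~u) -> (s -> p) holds there. If s is false, (s -> ~u) -> (s -> p) reduces to true regardless of the other variables. Either way (s -> ~u) -> (s -> p) holds.

Converse. This fails. Under s = F, u = F, p = F, the left side is false but the right side is true.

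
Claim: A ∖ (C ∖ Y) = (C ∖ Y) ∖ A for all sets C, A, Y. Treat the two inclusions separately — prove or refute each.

(⟹) This inclusion fails. Take C = ∅, A = {1}, Y = ∅; then 1 ∈ A ∖ (C ∖ Y) but 1 ∉ (C ∖ Y) ∖ A.

(⟸) This inclusion fails. Take C = {1}, A = ∅, Y = ∅; then 1 ∈ (C ∖ Y) ∖ A but 1 ∉ A ∖ (C ∖ Y).

Neither inclusion holds.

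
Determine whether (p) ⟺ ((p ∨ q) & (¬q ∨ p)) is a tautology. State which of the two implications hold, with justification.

Forward direction. Assume the antecedent. If q is true, the antecedent forces (q = T, p = T), and (p ∨ q) & (¬q ∨ p) holds there. If q is false, the antecedent forces (q = F, p = T), and (p ∨ q) & (¬q ∨ p) holds there. Either way (p ∨ q) & (¬q ∨ p) holds.

Converse. Assume the antecedent. If q is true, the antecedent forces (q = T, p = T), and p holds there. If q is false, the antecedent forces (q = F, p = T), and p holds there. Either way p holds.

Equivalent; both directions hold.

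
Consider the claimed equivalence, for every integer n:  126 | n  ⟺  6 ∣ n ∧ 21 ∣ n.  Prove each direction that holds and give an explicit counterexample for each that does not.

[⇒] If 126 ∣ n, write n = 126q. Since 126 = 21·6, n = 6·(21q), so 6 ∣ n; and since 126 = 6·21, n = 21·(6q), so 21 ∣ n.

[⇐] This fails: take n = 42. Both 6 ∣ 42 and 21 ∣ 42, yet 42 is not a multiple of 126 (since 42 = 0·126 + 42), so 126 ∤ 42.

Only the forward implication holds.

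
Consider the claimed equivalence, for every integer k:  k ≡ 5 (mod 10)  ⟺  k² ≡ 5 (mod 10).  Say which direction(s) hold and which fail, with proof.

[⇒] Suppose k ≡ 5 (mod 10). Write k = 10j + 5. Then (10j + 5)² = 100j² + 100j + 25 = 10(10j² + 10j + 2) + 5, so k² ≡ 5 (mod 10).

[⇐] Conversely, suppose k² ≡ 5 (mod 10). The only residue r in {0, …, 9} with r² ≡ 5 (mod 10) is r = 5, so k ≡ 5 (mod 10).

Equivalent; both directions hold.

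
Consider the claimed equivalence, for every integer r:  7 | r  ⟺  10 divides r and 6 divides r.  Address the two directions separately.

Neither implication holds.

(→) This fails: take r = 7. Certainly 7 ∣ 7, but 10 ∤ 7.

(←) This fails: take r = 30. Both 10 ∣ 30 and 6 ∣ 30, yet 30 is not a multiple of 7 (since 30 = 4·7 + 2), so 7 ∤ 30.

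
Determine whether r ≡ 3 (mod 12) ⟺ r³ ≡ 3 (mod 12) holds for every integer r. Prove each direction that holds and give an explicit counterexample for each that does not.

Both directions hold.

(⟹) Suppose r ≡ 3 (mod 12). Write r = 12j + 3. Then (12j + 3)³ = 1728j³ + 1296j² + 324j + 27 = 12(144j³ + 108j² + 27j + 2) + 3, so r³ ≡ 3 (mod 12).

(⟸) For the converse, argue contrapositively. If r ≢ 3 (mod 12), then r is congruent to one of 0, 1, 2, 4, 5, 6, 7, 8, 9, 10, 11 modulo 12, and these give r³ ≡ 0, 1, 8, 4, 5, 0, 7, 8, 9, 4, 11 respectively — never 3.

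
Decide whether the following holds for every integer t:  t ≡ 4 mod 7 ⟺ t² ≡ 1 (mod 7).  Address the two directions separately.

(⇒) This fails: take t = 4. Then 4 ≡ 4 (mod 7), but 4² = 16 ≡ 2 (mod 7), not 1.

(⇐) This fails: take t = 1. Then 1² = 1 ≡ 1 (mod 7), yet 1 ≡ 1 (mod 7), not 4.

(⇒) fails and (⇐) fails.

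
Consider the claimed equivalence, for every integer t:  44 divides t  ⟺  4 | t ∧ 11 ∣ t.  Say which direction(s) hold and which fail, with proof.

Converse. Suppose 4 ∣ t and 11 ∣ t. Any common multiple of 4 and 11 is a multiple of their lcm; here gcd(4, 11) = 1, so lcm(4, 11) = 4·11 = 44, so 44 ∣ t.

Forward direction. If 44 ∣ t, write t = 44q. Since 44 = 11·4, t = 4·(11q), so 4 ∣ t; and since 44 = 4·11, t = 11·(4q), so 11 ∣ t.

Both directions hold; the statement is true.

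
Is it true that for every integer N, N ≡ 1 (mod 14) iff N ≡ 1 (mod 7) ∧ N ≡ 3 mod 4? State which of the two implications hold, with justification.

Forward direction. This fails: N = 1 gives 1 ≡ 1 (mod 14) but 1 ≡ 1 (mod 4), so the conjunction on the right does not hold.

Converse. If N ≡ 1 (mod 7) and N ≡ 3 (mod 4), then by the Chinese remainder theorem N ≡ 15 (mod 28). Since 15 ≡ 1 (mod 14) and 14 ∣ 28, we get N ≡ 1 (mod 14).

Not equivalent: only (⇐) holds.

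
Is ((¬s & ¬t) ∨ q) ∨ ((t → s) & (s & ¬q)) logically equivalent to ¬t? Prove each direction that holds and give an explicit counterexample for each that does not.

(⟹) This fails. Under t = T, q = T, s = F, the left side is true but the right side is false.

(⟸) Assume the antecedent. If t is true, the antecedent cannot hold. If t is false, the consequent reduces to true regardless of the other variables. Either way the consequent holds.

The forward direction fails; the converse holds.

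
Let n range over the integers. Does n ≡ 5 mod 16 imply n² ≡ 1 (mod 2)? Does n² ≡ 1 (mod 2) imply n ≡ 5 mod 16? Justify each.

Only the forward direction holds.

(⇒) Suppose n ≡ 5 (mod 16). Then n² ≡ 5² = 25 (mod 16), and since 2 ∣ 16, also n² ≡ 1 (mod 2).

(⇐) This fails: take n = 1. Then 1² = 1 ≡ 1 (mod 2), yet 1 ≡ 1 (mod 16), not 5.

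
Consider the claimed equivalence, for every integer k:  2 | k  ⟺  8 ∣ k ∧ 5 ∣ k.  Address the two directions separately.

(⇒) This fails: take k = 2. Certainly 2 ∣ 2, but 8 ∤ 2.

(⇐) Suppose 8 ∣ k and 5 ∣ k. Any common multiple of 8 and 5 is a multiple of their lcm; here gcd(8, 5) = 1, so lcm(8, 5) = 8·5 = 40, so 40 ∣ k. Since 2 ∣ 40, it follows that 2 ∣ k.

The forward direction fails; the converse holds.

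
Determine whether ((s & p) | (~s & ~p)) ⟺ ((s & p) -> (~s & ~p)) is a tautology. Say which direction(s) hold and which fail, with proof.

(→) This fails. Under s = T, p = T, the left side is true but the right side is false.

(←) This fails. Under s = T, p = F, the left side is false but the right side is true.

Neither implication holds.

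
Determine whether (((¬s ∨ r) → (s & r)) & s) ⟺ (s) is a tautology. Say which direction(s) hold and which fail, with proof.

Equivalent; both directions hold.

[⇒] Assume the antecedent. If s is true, s reduces to true regardless of the other variables. If s is false, the antecedent cannot hold. Either way s holds.

[⇐] Assume the antecedent. If s is true, ((¬s ∨ r) → (s & r)) & s reduces to true regardless of the other variables. If s is false, the antecedent cannot hold. Either way ((¬s ∨ r) → (s & r)) & s holds.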